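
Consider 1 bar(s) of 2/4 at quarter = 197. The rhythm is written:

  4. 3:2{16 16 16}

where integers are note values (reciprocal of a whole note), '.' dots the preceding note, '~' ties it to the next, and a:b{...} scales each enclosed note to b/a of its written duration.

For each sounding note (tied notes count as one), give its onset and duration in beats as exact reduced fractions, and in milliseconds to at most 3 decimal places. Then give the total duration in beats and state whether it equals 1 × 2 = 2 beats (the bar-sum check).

1) 0.0ms=0b +456.853ms=3/2b
2) 456.853ms=3/2b +50.761ms=1/6b
3) 507.614ms=5/3b +50.761ms=1/6b
4) 558.376ms=11/6b +50.761ms=1/6b
Σ=2b of 2 (197bpm 2/4) — PASS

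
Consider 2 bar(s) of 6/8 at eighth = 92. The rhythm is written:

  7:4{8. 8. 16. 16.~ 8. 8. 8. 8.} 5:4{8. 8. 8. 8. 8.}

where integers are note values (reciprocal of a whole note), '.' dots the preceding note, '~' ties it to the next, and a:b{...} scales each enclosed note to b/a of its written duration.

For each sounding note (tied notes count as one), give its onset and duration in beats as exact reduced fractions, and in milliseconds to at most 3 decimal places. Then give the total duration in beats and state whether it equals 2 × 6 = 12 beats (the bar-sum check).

1) 0.0ms=0b +559.006ms=6/7b
2) 559.006ms=6/7b +559.006ms=6/7b
3) 1118.012ms=12/7b +279.503ms=3/7b
4) 1397.516ms=15/7b +838.509ms=9/7b
5) 2236.025ms=24/7b +559.006ms=6/7b
6) 2795.031ms=30/7b +559.006ms=6/7b
7) 3354.037ms=36/7b +559.006ms=6/7b
8) 3913.043ms=6b +782.609ms=6/5b
9) 4695.652ms=36/5b +782.609ms=6/5b
10) 5478.261ms=42/5b +782.609ms=6/5b
11) 6260.87ms=48/5b +782.609ms=6/5b
12) 7043.478ms=54/5b +782.609ms=6/5b
Σ=12b of 12 (92bpm 6/8) — PASS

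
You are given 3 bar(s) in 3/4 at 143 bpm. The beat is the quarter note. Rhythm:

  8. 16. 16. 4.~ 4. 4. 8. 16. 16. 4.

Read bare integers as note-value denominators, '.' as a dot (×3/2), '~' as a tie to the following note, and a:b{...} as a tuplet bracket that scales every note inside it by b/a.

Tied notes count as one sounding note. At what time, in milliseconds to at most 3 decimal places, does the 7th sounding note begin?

1. 0.0ms @ 0 + 314.685ms (3/4)
2. 314.685ms @ 3/4 + 157.343ms (3/8)
3. 472.028ms @ 9/8 + 157.343ms (3/8)
4. 629.371ms @ 3/2 + 1258.741ms (3)
5. 1888.112ms @ 9/2 + 629.371ms (3/2)
6. 2517.483ms @ 6 + 314.685ms (3/4)
7. 2832.168ms @ 27/4 + 157.343ms (3/8)
8. 2989.51ms @ 57/8 + 157.343ms (3/8)
9. 3146.853ms @ 15/2 + 629.371ms (3/2)

note 7 onset = 27/4b = 2832.168ms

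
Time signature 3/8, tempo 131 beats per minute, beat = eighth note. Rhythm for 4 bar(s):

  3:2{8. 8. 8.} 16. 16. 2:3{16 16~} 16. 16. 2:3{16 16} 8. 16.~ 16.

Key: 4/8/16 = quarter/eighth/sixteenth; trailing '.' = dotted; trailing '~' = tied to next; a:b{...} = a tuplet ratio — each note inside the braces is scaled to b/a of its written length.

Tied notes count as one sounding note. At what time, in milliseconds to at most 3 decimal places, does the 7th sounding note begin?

1. 0.0ms @ 0 + 458.015ms (1)
2. 458.015ms @ 1 + 458.015ms (1)
3. 916.031ms @ 2 + 458.015ms (1)
4. 1374.046ms @ 3 + 343.511ms (3/4)
5. 1717.557ms @ 15/4 + 343.511ms (3/4)
6. 2061.069ms @ 9/2 + 343.511ms (3/4)
7. 2404.58ms @ 21/4 + 687.023ms (3/2)
8. 3091.603ms @ 27/4 + 343.511ms (3/4)
9. 3435.115ms @ 15/2 + 343.511ms (3/4)
10. 3778.626ms @ 33/4 + 343.511ms (3/4)
11. 4122.137ms @ 9 + 687.023ms (3/2)
12. 4809.16ms @ 21/2 + 687.023ms (3/2)

note 7 onset = 21/4b = 2404.58ms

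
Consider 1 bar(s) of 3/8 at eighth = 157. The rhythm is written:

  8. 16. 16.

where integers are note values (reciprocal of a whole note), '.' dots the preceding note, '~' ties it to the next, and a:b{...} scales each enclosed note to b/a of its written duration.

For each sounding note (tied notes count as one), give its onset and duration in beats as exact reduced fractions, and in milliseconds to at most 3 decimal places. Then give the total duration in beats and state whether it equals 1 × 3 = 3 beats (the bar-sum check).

1) 0.0ms=0b +573.248ms=3/2b
2) 573.248ms=3/2b +286.624ms=3/4b
3) 859.873ms=9/4b +286.624ms=3/4b
Σ=3b of 3 (157bpm 3/8) — PASS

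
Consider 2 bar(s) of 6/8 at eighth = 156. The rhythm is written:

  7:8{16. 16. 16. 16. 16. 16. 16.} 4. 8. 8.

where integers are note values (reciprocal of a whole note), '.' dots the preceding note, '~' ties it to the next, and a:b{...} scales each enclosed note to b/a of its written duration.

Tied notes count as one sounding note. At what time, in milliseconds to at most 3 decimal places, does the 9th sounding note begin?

note 9 onset = 9b = 3461.538ms

1. 0.0ms @ 0 + 329.67ms (6/7)
2. 329.67ms @ 6/7 + 329.67ms (6/7)
3. 659.341ms @ 12/7 + 329.67ms (6/7)
4. 989.011ms @ 18/7 + 329.67ms (6/7)
5. 1318.681ms @ 24/7 + 329.67ms (6/7)
6. 1648.352ms @ 30/7 + 329.67ms (6/7)
7. 1978.022ms @ 36/7 + 329.67ms (6/7)
8. 2307.692ms @ 6 + 1153.846ms (3)
9. 3461.538ms @ 9 + 576.923ms (3/2)
10. 4038.462ms @ 21/2 + 576.923ms (3/2)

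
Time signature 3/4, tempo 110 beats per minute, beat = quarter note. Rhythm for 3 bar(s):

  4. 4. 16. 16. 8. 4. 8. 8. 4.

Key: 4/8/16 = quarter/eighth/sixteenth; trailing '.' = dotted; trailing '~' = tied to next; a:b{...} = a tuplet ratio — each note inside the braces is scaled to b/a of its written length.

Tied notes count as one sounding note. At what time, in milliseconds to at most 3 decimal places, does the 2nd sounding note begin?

note 2 onset = 3/2b = 818.182ms

1. 0.0ms @ 0 + 818.182ms (3/2)
2. 818.182ms @ 3/2 + 818.182ms (3/2)
3. 1636.364ms @ 3 + 204.545ms (3/8)
4. 1840.909ms @ 27/8 + 204.545ms (3/8)
5. 2045.455ms @ 15/4 + 409.091ms (3/4)
6. 2454.545ms @ 9/2 + 818.182ms (3/2)
7. 3272.727ms @ 6 + 409.091ms (3/4)
8. 3681.818ms @ 27/4 + 409.091ms (3/4)
9. 4090.909ms @ 15/2 + 818.182ms (3/2)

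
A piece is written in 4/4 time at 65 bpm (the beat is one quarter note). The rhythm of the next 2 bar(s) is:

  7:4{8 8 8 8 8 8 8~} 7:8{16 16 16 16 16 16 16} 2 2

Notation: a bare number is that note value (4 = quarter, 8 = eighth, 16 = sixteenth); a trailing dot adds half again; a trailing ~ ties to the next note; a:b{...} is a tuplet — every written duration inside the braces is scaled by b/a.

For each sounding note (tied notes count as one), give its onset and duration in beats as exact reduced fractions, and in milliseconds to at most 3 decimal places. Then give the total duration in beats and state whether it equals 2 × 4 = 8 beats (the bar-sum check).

1) 0.0ms=0b +263.736ms=2/7b
2) 263.736ms=2/7b +263.736ms=2/7b
3) 527.473ms=4/7b +263.736ms=2/7b
4) 791.209ms=6/7b +263.736ms=2/7b
5) 1054.945ms=8/7b +263.736ms=2/7b
6) 1318.681ms=10/7b +263.736ms=2/7b
7) 1582.418ms=12/7b +527.473ms=4/7b
8) 2109.89ms=16/7b +263.736ms=2/7b
9) 2373.626ms=18/7b +263.736ms=2/7b
10) 2637.363ms=20/7b +263.736ms=2/7b
11) 2901.099ms=22/7b +263.736ms=2/7b
12) 3164.835ms=24/7b +263.736ms=2/7b
13) 3428.571ms=26/7b +263.736ms=2/7b
14) 3692.308ms=4b +1846.154ms=2b
15) 5538.462ms=6b +1846.154ms=2b
Σ=8b of 8 (65bpm 4/4) — PASS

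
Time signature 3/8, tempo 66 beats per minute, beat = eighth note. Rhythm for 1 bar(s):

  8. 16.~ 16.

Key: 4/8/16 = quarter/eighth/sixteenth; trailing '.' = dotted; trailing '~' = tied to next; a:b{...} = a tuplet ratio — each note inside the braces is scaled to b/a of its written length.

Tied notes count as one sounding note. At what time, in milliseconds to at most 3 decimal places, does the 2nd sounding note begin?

1. 0.0ms @ 0 + 1363.636ms (3/2)
2. 1363.636ms @ 3/2 + 1363.636ms (3/2)

note 2 onset = 3/2b = 1363.636ms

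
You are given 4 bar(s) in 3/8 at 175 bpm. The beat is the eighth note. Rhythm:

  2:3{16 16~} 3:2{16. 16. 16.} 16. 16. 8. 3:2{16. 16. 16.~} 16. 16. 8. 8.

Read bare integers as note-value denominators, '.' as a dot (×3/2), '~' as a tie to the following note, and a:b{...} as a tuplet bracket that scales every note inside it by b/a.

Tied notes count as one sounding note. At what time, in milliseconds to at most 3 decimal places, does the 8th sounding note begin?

note 8 onset = 6b = 2057.143ms

1. 0.0ms @ 0 + 257.143ms (3/4)
2. 257.143ms @ 3/4 + 428.571ms (5/4)
3. 685.714ms @ 2 + 171.429ms (1/2)
4. 857.143ms @ 5/2 + 171.429ms (1/2)
5. 1028.571ms @ 3 + 257.143ms (3/4)
6. 1285.714ms @ 15/4 + 257.143ms (3/4)
7. 1542.857ms @ 9/2 + 514.286ms (3/2)
8. 2057.143ms @ 6 + 171.429ms (1/2)
9. 2228.571ms @ 13/2 + 171.429ms (1/2)
10. 2400.0ms @ 7 + 428.571ms (5/4)
11. 2828.571ms @ 33/4 + 257.143ms (3/4)
12. 3085.714ms @ 9 + 514.286ms (3/2)
13. 3600.0ms @ 21/2 + 514.286ms (3/2)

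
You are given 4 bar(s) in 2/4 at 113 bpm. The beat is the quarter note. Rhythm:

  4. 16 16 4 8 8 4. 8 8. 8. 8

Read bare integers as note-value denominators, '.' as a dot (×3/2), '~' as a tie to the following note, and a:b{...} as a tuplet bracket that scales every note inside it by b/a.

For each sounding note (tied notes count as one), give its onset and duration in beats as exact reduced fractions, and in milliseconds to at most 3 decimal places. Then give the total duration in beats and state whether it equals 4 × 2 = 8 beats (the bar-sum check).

1) 0.0ms=0b +796.46ms=3/2b
2) 796.46ms=3/2b +132.743ms=1/4b
3) 929.204ms=7/4b +132.743ms=1/4b
4) 1061.947ms=2b +530.973ms=1b
5) 1592.92ms=3b +265.487ms=1/2b
6) 1858.407ms=7/2b +265.487ms=1/2b
7) 2123.894ms=4b +796.46ms=3/2b
8) 2920.354ms=11/2b +265.487ms=1/2b
9) 3185.841ms=6b +398.23ms=3/4b
10) 3584.071ms=27/4b +398.23ms=3/4b
11) 3982.301ms=15/2b +265.487ms=1/2b
Σ=8b of 8 (113bpm 2/4) — PASS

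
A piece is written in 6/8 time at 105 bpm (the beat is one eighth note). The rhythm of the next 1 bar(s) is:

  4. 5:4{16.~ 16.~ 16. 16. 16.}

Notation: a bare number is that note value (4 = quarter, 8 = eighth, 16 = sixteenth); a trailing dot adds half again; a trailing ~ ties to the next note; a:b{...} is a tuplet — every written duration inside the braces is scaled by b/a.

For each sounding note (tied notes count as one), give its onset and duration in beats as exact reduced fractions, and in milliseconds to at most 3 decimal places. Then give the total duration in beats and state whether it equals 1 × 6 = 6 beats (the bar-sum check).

1) 0.0ms=0b +1714.286ms=3b
2) 1714.286ms=3b +1028.571ms=9/5b
3) 2742.857ms=24/5b +342.857ms=3/5b
4) 3085.714ms=27/5b +342.857ms=3/5b
Σ=6b of 6 (105bpm 6/8) — PASS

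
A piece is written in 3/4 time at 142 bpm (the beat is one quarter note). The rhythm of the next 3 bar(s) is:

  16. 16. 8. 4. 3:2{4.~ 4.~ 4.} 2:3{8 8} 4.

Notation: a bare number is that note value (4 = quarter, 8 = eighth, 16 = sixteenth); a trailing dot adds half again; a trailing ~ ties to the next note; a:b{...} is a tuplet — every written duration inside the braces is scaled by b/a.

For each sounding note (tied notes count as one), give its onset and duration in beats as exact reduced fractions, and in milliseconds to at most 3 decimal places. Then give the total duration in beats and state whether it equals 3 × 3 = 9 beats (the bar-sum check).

1) 0.0ms=0b +158.451ms=3/8b
2) 158.451ms=3/8b +158.451ms=3/8b
3) 316.901ms=3/4b +316.901ms=3/4b
4) 633.803ms=3/2b +633.803ms=3/2b
5) 1267.606ms=3b +1267.606ms=3b
6) 2535.211ms=6b +316.901ms=3/4b
7) 2852.113ms=27/4b +316.901ms=3/4b
8) 3169.014ms=15/2b +633.803ms=3/2b
Σ=9b of 9 (142bpm 3/4) — PASS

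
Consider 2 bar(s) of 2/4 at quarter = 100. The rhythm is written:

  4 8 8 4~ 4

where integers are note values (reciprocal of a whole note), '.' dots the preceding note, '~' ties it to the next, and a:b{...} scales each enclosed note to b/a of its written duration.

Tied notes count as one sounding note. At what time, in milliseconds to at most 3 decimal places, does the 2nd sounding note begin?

1. 0.0ms @ 0 + 600.0ms (1)
2. 600.0ms @ 1 + 300.0ms (1/2)
3. 900.0ms @ 3/2 + 300.0ms (1/2)
4. 1200.0ms @ 2 + 1200.0ms (2)

note 2 onset = 1b = 600.0ms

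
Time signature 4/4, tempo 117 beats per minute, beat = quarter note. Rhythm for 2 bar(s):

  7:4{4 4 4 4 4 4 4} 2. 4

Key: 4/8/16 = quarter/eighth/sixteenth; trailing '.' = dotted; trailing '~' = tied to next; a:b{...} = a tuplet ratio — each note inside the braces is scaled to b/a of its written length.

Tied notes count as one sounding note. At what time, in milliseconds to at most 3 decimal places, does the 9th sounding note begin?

1. 0.0ms @ 0 + 293.04ms (4/7)
2. 293.04ms @ 4/7 + 293.04ms (4/7)
3. 586.081ms @ 8/7 + 293.04ms (4/7)
4. 879.121ms @ 12/7 + 293.04ms (4/7)
5. 1172.161ms @ 16/7 + 293.04ms (4/7)
6. 1465.201ms @ 20/7 + 293.04ms (4/7)
7. 1758.242ms @ 24/7 + 293.04ms (4/7)
8. 2051.282ms @ 4 + 1538.462ms (3)
9. 3589.744ms @ 7 + 512.821ms (1)

note 9 onset = 7b = 3589.744ms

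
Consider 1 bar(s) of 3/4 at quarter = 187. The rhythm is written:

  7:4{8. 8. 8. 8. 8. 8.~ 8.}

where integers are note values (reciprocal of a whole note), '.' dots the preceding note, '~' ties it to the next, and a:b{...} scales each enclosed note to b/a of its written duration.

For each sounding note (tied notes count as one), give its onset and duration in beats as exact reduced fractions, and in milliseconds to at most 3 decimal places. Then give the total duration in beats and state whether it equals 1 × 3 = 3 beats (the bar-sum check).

1) 0.0ms=0b +137.51ms=3/7b
2) 137.51ms=3/7b +137.51ms=3/7b
3) 275.019ms=6/7b +137.51ms=3/7b
4) 412.529ms=9/7b +137.51ms=3/7b
5) 550.038ms=12/7b +137.51ms=3/7b
6) 687.548ms=15/7b +275.019ms=6/7b
Σ=3b of 3 (187bpm 3/4) — PASS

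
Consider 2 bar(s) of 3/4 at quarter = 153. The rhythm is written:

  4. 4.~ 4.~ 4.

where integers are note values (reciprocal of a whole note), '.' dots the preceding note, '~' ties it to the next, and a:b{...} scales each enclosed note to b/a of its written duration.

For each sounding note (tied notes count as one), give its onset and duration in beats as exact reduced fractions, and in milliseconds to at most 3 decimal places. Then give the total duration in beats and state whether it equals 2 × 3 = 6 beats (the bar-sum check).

1) 0.0ms=0b +588.235ms=3/2b
2) 588.235ms=3/2b +1764.706ms=9/2b
Σ=6b of 6 (153bpm 3/4) — PASS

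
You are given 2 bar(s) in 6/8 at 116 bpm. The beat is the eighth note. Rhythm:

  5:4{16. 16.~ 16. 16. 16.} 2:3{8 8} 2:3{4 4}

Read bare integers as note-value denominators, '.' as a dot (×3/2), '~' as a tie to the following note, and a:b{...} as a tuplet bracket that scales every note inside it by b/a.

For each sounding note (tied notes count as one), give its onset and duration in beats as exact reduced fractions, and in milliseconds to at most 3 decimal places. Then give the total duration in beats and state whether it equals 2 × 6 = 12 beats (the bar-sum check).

1) 0.0ms=0b +310.345ms=3/5b
2) 310.345ms=3/5b +620.69ms=6/5b
3) 931.034ms=9/5b +310.345ms=3/5b
4) 1241.379ms=12/5b +310.345ms=3/5b
5) 1551.724ms=3b +775.862ms=3/2b
6) 2327.586ms=9/2b +775.862ms=3/2b
7) 3103.448ms=6b +1551.724ms=3b
8) 4655.172ms=9b +1551.724ms=3b
Σ=12b of 12 (116bpm 6/8) — PASS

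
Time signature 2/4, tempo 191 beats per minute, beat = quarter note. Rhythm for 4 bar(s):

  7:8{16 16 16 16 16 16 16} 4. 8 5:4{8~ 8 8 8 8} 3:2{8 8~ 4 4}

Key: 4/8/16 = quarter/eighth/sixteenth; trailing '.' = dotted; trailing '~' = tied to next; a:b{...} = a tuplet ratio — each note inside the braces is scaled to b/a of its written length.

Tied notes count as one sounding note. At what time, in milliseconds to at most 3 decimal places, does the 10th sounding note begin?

1. 0.0ms @ 0 + 89.753ms (2/7)
2. 89.753ms @ 2/7 + 89.753ms (2/7)
3. 179.506ms @ 4/7 + 89.753ms (2/7)
4. 269.26ms @ 6/7 + 89.753ms (2/7)
5. 359.013ms @ 8/7 + 89.753ms (2/7)
6. 448.766ms @ 10/7 + 89.753ms (2/7)
7. 538.519ms @ 12/7 + 89.753ms (2/7)
8. 628.272ms @ 2 + 471.204ms (3/2)
9. 1099.476ms @ 7/2 + 157.068ms (1/2)
10. 1256.545ms @ 4 + 251.309ms (4/5)
11. 1507.853ms @ 24/5 + 125.654ms (2/5)
12. 1633.508ms @ 26/5 + 125.654ms (2/5)
13. 1759.162ms @ 28/5 + 125.654ms (2/5)
14. 1884.817ms @ 6 + 104.712ms (1/3)
15. 1989.529ms @ 19/3 + 314.136ms (1)
16. 2303.665ms @ 22/3 + 209.424ms (2/3)

note 10 onset = 4b = 1256.545ms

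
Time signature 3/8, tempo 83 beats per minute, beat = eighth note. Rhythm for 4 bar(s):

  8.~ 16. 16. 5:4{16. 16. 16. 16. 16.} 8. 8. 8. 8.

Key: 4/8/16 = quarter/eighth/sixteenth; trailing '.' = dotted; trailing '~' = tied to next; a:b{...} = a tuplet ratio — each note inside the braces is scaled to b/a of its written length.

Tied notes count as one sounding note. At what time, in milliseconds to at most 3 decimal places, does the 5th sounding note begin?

1. 0.0ms @ 0 + 1626.506ms (9/4)
2. 1626.506ms @ 9/4 + 542.169ms (3/4)
3. 2168.675ms @ 3 + 433.735ms (3/5)
4. 2602.41ms @ 18/5 + 433.735ms (3/5)
5. 3036.145ms @ 21/5 + 433.735ms (3/5)
6. 3469.88ms @ 24/5 + 433.735ms (3/5)
7. 3903.614ms @ 27/5 + 433.735ms (3/5)
8. 4337.349ms @ 6 + 1084.337ms (3/2)
9. 5421.687ms @ 15/2 + 1084.337ms (3/2)
10. 6506.024ms @ 9 + 1084.337ms (3/2)
11. 7590.361ms @ 21/2 + 1084.337ms (3/2)

note 5 onset = 21/5b = 3036.145ms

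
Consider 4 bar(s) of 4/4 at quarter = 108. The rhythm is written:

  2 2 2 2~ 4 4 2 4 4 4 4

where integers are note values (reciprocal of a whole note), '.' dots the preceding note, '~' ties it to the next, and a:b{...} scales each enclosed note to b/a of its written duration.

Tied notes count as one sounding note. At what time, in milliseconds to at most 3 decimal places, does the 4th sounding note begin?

note 4 onset = 6b = 3333.333ms

1. 0.0ms @ 0 + 1111.111ms (2)
2. 1111.111ms @ 2 + 1111.111ms (2)
3. 2222.222ms @ 4 + 1111.111ms (2)
4. 3333.333ms @ 6 + 1666.667ms (3)
5. 5000.0ms @ 9 + 555.556ms (1)
6. 5555.556ms @ 10 + 1111.111ms (2)
7. 6666.667ms @ 12 + 555.556ms (1)
8. 7222.222ms @ 13 + 555.556ms (1)
9. 7777.778ms @ 14 + 555.556ms (1)
10. 8333.333ms @ 15 + 555.556ms (1)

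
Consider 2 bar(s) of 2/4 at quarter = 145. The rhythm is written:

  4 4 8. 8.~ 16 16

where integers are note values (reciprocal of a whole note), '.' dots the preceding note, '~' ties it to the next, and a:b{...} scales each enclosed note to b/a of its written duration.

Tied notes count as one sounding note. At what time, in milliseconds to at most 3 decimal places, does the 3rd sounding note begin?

note 3 onset = 2b = 827.586ms

1. 0.0ms @ 0 + 413.793ms (1)
2. 413.793ms @ 1 + 413.793ms (1)
3. 827.586ms @ 2 + 310.345ms (3/4)
4. 1137.931ms @ 11/4 + 413.793ms (1)
5. 1551.724ms @ 15/4 + 103.448ms (1/4)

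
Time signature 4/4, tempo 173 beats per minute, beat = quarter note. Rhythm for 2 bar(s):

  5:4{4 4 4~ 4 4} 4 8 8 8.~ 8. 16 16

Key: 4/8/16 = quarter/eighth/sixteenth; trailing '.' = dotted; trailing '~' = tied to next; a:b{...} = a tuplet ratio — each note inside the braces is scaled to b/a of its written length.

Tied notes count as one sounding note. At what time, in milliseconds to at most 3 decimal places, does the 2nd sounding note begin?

note 2 onset = 4/5b = 277.457ms

1. 0.0ms @ 0 + 277.457ms (4/5)
2. 277.457ms @ 4/5 + 277.457ms (4/5)
3. 554.913ms @ 8/5 + 554.913ms (8/5)
4. 1109.827ms @ 16/5 + 277.457ms (4/5)
5. 1387.283ms @ 4 + 346.821ms (1)
6. 1734.104ms @ 5 + 173.41ms (1/2)
7. 1907.514ms @ 11/2 + 173.41ms (1/2)
8. 2080.925ms @ 6 + 520.231ms (3/2)
9. 2601.156ms @ 15/2 + 86.705ms (1/4)
10. 2687.861ms @ 31/4 + 86.705ms (1/4)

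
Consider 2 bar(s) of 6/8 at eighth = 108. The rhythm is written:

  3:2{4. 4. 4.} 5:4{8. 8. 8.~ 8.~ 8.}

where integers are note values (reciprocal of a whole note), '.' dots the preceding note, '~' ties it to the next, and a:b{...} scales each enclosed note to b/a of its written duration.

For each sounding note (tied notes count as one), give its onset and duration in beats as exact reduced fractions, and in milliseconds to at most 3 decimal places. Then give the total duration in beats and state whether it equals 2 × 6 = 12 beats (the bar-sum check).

1) 0.0ms=0b +1111.111ms=2b
2) 1111.111ms=2b +1111.111ms=2b
3) 2222.222ms=4b +1111.111ms=2b
4) 3333.333ms=6b +666.667ms=6/5b
5) 4000.0ms=36/5b +666.667ms=6/5b
6) 4666.667ms=42/5b +2000.0ms=18/5b
Σ=12b of 12 (108bpm 6/8) — PASS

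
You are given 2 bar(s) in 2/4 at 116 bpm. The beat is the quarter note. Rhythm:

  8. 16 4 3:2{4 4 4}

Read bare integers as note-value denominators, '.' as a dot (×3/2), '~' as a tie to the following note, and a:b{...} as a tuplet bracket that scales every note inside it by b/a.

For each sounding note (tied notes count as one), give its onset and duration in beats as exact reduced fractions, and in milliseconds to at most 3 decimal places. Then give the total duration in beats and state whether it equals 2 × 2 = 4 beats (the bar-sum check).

1) 0.0ms=0b +387.931ms=3/4b
2) 387.931ms=3/4b +129.31ms=1/4b
3) 517.241ms=1b +517.241ms=1b
4) 1034.483ms=2b +344.828ms=2/3b
5) 1379.31ms=8/3b +344.828ms=2/3b
6) 1724.138ms=10/3b +344.828ms=2/3b
Σ=4b of 4 (116bpm 2/4) — PASS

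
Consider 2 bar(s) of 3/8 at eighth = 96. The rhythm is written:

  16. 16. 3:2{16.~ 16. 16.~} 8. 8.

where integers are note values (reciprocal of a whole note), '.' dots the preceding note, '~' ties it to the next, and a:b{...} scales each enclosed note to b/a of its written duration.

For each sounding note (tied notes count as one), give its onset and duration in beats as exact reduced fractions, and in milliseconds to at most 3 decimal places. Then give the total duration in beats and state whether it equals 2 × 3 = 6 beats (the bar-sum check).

1) 0.0ms=0b +468.75ms=3/4b
2) 468.75ms=3/4b +468.75ms=3/4b
3) 937.5ms=3/2b +625.0ms=1b
4) 1562.5ms=5/2b +1250.0ms=2b
5) 2812.5ms=9/2b +937.5ms=3/2b
Σ=6b of 6 (96bpm 3/8) — PASS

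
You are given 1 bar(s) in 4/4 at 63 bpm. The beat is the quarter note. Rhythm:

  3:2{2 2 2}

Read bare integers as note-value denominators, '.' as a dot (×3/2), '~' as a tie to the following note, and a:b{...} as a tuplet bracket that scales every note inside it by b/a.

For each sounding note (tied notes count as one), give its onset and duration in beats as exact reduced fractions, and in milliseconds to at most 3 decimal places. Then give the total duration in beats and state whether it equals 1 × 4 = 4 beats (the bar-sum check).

1) 0.0ms=0b +1269.841ms=4/3b
2) 1269.841ms=4/3b +1269.841ms=4/3b
3) 2539.683ms=8/3b +1269.841ms=4/3b
Σ=4b of 4 (63bpm 4/4) — PASS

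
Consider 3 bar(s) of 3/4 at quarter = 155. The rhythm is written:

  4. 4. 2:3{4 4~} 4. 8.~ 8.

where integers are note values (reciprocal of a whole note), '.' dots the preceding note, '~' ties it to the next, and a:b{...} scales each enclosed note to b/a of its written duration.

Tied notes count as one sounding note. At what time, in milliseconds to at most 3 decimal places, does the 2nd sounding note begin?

note 2 onset = 3/2b = 580.645ms

1. 0.0ms @ 0 + 580.645ms (3/2)
2. 580.645ms @ 3/2 + 580.645ms (3/2)
3. 1161.29ms @ 3 + 580.645ms (3/2)
4. 1741.935ms @ 9/2 + 1161.29ms (3)
5. 2903.226ms @ 15/2 + 580.645ms (3/2)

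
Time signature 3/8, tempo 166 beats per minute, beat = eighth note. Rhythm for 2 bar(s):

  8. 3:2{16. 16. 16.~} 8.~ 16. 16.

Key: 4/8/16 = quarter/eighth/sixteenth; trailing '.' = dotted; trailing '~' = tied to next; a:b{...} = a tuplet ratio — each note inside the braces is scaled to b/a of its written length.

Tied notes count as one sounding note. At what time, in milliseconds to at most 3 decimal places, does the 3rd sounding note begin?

note 3 onset = 2b = 722.892ms

1. 0.0ms @ 0 + 542.169ms (3/2)
2. 542.169ms @ 3/2 + 180.723ms (1/2)
3. 722.892ms @ 2 + 180.723ms (1/2)
4. 903.614ms @ 5/2 + 993.976ms (11/4)
5. 1897.59ms @ 21/4 + 271.084ms (3/4)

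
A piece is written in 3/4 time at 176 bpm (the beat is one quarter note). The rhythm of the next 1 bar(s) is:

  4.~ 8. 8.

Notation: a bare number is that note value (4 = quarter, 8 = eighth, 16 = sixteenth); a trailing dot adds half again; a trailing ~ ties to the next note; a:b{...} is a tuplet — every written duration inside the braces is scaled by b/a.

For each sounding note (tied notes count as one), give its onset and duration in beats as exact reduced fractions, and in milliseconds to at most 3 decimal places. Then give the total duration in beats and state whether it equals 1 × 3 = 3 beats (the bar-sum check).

1) 0.0ms=0b +767.045ms=9/4b
2) 767.045ms=9/4b +255.682ms=3/4b
Σ=3b of 3 (176bpm 3/4) — PASS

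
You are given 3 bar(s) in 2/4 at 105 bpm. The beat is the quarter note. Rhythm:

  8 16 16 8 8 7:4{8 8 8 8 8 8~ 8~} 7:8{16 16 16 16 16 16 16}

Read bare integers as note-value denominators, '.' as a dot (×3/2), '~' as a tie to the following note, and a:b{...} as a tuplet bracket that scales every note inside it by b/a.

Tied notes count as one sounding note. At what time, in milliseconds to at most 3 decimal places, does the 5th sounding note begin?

note 5 onset = 3/2b = 857.143ms

1. 0.0ms @ 0 + 285.714ms (1/2)
2. 285.714ms @ 1/2 + 142.857ms (1/4)
3. 428.571ms @ 3/4 + 142.857ms (1/4)
4. 571.429ms @ 1 + 285.714ms (1/2)
5. 857.143ms @ 3/2 + 285.714ms (1/2)
6. 1142.857ms @ 2 + 163.265ms (2/7)
7. 1306.122ms @ 16/7 + 163.265ms (2/7)
8. 1469.388ms @ 18/7 + 163.265ms (2/7)
9. 1632.653ms @ 20/7 + 163.265ms (2/7)
10. 1795.918ms @ 22/7 + 163.265ms (2/7)
11. 1959.184ms @ 24/7 + 489.796ms (6/7)
12. 2448.98ms @ 30/7 + 163.265ms (2/7)
13. 2612.245ms @ 32/7 + 163.265ms (2/7)
14. 2775.51ms @ 34/7 + 163.265ms (2/7)
15. 2938.776ms @ 36/7 + 163.265ms (2/7)
16. 3102.041ms @ 38/7 + 163.265ms (2/7)
17. 3265.306ms @ 40/7 + 163.265ms (2/7)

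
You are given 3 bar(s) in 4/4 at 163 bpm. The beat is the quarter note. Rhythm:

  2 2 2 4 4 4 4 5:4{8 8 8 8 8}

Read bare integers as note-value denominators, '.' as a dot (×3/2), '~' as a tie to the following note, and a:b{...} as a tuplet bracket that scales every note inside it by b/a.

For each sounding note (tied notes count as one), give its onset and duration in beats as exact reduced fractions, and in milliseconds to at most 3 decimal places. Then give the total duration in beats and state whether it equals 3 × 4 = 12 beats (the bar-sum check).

1) 0.0ms=0b +736.196ms=2b
2) 736.196ms=2b +736.196ms=2b
3) 1472.393ms=4b +736.196ms=2b
4) 2208.589ms=6b +368.098ms=1b
5) 2576.687ms=7b +368.098ms=1b
6) 2944.785ms=8b +368.098ms=1b
7) 3312.883ms=9b +368.098ms=1b
8) 3680.982ms=10b +147.239ms=2/5b
9) 3828.221ms=52/5b +147.239ms=2/5b
10) 3975.46ms=54/5b +147.239ms=2/5b
11) 4122.699ms=56/5b +147.239ms=2/5b
12) 4269.939ms=58/5b +147.239ms=2/5b
Σ=12b of 12 (163bpm 4/4) — PASS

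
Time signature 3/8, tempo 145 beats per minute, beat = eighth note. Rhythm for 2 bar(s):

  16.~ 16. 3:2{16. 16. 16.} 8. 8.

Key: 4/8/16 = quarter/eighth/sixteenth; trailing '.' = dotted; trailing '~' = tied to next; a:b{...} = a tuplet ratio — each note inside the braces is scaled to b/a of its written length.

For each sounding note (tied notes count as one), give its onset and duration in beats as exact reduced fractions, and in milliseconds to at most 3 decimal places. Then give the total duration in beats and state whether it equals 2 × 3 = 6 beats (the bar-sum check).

1) 0.0ms=0b +620.69ms=3/2b
2) 620.69ms=3/2b +206.897ms=1/2b
3) 827.586ms=2b +206.897ms=1/2b
4) 1034.483ms=5/2b +206.897ms=1/2b
5) 1241.379ms=3b +620.69ms=3/2b
6) 1862.069ms=9/2b +620.69ms=3/2b
Σ=6b of 6 (145bpm 3/8) — PASS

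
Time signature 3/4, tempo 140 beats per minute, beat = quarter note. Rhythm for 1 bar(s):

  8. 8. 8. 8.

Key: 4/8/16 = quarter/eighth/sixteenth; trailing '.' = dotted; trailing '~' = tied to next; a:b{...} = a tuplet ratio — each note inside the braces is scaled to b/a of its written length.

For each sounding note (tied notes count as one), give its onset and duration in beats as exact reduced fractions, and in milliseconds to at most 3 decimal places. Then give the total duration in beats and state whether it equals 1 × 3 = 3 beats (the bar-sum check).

1) 0.0ms=0b +321.429ms=3/4b
2) 321.429ms=3/4b +321.429ms=3/4b
3) 642.857ms=3/2b +321.429ms=3/4b
4) 964.286ms=9/4b +321.429ms=3/4b
Σ=3b of 3 (140bpm 3/4) — PASS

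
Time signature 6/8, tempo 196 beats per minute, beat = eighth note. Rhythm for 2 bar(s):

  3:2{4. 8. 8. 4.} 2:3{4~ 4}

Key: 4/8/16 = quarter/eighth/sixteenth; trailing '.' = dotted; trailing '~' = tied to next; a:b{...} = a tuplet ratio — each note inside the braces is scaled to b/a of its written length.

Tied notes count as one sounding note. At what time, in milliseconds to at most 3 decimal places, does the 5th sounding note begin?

note 5 onset = 6b = 1836.735ms

1. 0.0ms @ 0 + 612.245ms (2)
2. 612.245ms @ 2 + 306.122ms (1)
3. 918.367ms @ 3 + 306.122ms (1)
4. 1224.49ms @ 4 + 612.245ms (2)
5. 1836.735ms @ 6 + 1836.735ms (6)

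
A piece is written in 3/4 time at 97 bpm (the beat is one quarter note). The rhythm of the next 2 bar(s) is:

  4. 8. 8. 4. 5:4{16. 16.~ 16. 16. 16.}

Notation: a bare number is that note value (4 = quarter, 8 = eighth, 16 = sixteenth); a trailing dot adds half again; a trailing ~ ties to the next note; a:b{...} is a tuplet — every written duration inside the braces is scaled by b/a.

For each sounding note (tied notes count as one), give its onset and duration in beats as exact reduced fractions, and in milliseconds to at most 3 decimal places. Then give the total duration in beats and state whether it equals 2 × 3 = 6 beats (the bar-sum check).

1) 0.0ms=0b +927.835ms=3/2b
2) 927.835ms=3/2b +463.918ms=3/4b
3) 1391.753ms=9/4b +463.918ms=3/4b
4) 1855.67ms=3b +927.835ms=3/2b
5) 2783.505ms=9/2b +185.567ms=3/10b
6) 2969.072ms=24/5b +371.134ms=3/5b
7) 3340.206ms=27/5b +185.567ms=3/10b
8) 3525.773ms=57/10b +185.567ms=3/10b
Σ=6b of 6 (97bpm 3/4) — PASS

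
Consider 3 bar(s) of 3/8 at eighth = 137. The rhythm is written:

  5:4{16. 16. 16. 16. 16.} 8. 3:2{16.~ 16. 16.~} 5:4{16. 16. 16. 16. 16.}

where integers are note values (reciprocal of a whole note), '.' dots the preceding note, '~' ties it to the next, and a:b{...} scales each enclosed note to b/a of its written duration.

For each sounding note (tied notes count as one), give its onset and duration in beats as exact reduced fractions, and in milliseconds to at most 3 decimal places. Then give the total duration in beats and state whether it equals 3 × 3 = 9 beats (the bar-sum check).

1) 0.0ms=0b +262.774ms=3/5b
2) 262.774ms=3/5b +262.774ms=3/5b
3) 525.547ms=6/5b +262.774ms=3/5b
4) 788.321ms=9/5b +262.774ms=3/5b
5) 1051.095ms=12/5b +262.774ms=3/5b
6) 1313.869ms=3b +656.934ms=3/2b
7) 1970.803ms=9/2b +437.956ms=1b
8) 2408.759ms=11/2b +481.752ms=11/10b
9) 2890.511ms=33/5b +262.774ms=3/5b
10) 3153.285ms=36/5b +262.774ms=3/5b
11) 3416.058ms=39/5b +262.774ms=3/5b
12) 3678.832ms=42/5b +262.774ms=3/5b
Σ=9b of 9 (137bpm 3/8) — PASS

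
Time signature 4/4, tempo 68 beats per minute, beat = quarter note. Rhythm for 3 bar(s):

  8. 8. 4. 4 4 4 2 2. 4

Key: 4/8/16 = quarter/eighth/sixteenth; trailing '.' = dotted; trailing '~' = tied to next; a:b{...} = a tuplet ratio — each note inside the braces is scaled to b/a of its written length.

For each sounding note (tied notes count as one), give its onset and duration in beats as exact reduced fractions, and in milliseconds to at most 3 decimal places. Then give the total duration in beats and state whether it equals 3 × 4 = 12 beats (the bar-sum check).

1) 0.0ms=0b +661.765ms=3/4b
2) 661.765ms=3/4b +661.765ms=3/4b
3) 1323.529ms=3/2b +1323.529ms=3/2b
4) 2647.059ms=3b +882.353ms=1b
5) 3529.412ms=4b +882.353ms=1b
6) 4411.765ms=5b +882.353ms=1b
7) 5294.118ms=6b +1764.706ms=2b
8) 7058.824ms=8b +2647.059ms=3b
9) 9705.882ms=11b +882.353ms=1b
Σ=12b of 12 (68bpm 4/4) — PASS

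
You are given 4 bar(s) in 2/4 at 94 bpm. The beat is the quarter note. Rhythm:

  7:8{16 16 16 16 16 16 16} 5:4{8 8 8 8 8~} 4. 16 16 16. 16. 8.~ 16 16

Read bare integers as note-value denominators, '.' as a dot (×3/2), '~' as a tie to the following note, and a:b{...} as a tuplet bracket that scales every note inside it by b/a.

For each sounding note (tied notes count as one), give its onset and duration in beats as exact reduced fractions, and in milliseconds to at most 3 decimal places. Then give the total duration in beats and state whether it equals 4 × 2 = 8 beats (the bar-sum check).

1) 0.0ms=0b +182.371ms=2/7b
2) 182.371ms=2/7b +182.371ms=2/7b
3) 364.742ms=4/7b +182.371ms=2/7b
4) 547.112ms=6/7b +182.371ms=2/7b
5) 729.483ms=8/7b +182.371ms=2/7b
6) 911.854ms=10/7b +182.371ms=2/7b
7) 1094.225ms=12/7b +182.371ms=2/7b
8) 1276.596ms=2b +255.319ms=2/5b
9) 1531.915ms=12/5b +255.319ms=2/5b
10) 1787.234ms=14/5b +255.319ms=2/5b
11) 2042.553ms=16/5b +255.319ms=2/5b
12) 2297.872ms=18/5b +1212.766ms=19/10b
13) 3510.638ms=11/2b +159.574ms=1/4b
14) 3670.213ms=23/4b +159.574ms=1/4b
15) 3829.787ms=6b +239.362ms=3/8b
16) 4069.149ms=51/8b +239.362ms=3/8b
17) 4308.511ms=27/4b +638.298ms=1b
18) 4946.809ms=31/4b +159.574ms=1/4b
Σ=8b of 8 (94bpm 2/4) — PASS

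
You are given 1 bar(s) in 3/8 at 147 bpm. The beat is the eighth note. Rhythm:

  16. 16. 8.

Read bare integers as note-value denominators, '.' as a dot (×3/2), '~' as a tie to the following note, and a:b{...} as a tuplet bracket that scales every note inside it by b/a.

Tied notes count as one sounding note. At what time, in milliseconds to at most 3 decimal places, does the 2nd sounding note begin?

note 2 onset = 3/4b = 306.122ms

1. 0.0ms @ 0 + 306.122ms (3/4)
2. 306.122ms @ 3/4 + 306.122ms (3/4)
3. 612.245ms @ 3/2 + 612.245ms (3/2)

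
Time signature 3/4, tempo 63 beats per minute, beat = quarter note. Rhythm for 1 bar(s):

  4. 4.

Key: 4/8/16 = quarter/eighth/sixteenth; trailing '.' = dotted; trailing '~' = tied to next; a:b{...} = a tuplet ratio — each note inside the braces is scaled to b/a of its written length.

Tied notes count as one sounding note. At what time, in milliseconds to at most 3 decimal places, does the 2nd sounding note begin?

1. 0.0ms @ 0 + 1428.571ms (3/2)
2. 1428.571ms @ 3/2 + 1428.571ms (3/2)

note 2 onset = 3/2b = 1428.571ms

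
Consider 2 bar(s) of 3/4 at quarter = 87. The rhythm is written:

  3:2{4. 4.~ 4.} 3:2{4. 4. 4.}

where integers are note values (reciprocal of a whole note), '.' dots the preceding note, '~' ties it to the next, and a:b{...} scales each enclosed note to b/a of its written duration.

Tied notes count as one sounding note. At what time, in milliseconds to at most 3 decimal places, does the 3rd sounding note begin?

1. 0.0ms @ 0 + 689.655ms (1)
2. 689.655ms @ 1 + 1379.31ms (2)
3. 2068.966ms @ 3 + 689.655ms (1)
4. 2758.621ms @ 4 + 689.655ms (1)
5. 3448.276ms @ 5 + 689.655ms (1)

note 3 onset = 3b = 2068.966ms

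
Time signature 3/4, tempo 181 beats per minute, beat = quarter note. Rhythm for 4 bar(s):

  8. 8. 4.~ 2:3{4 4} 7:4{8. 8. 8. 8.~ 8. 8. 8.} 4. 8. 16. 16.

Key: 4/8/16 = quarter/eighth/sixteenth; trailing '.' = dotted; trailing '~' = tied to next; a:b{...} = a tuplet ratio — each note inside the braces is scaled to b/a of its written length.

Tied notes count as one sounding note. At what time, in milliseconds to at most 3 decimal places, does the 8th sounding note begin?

note 8 onset = 51/7b = 2415.154ms

1. 0.0ms @ 0 + 248.619ms (3/4)
2. 248.619ms @ 3/4 + 248.619ms (3/4)
3. 497.238ms @ 3/2 + 994.475ms (3)
4. 1491.713ms @ 9/2 + 497.238ms (3/2)
5. 1988.95ms @ 6 + 142.068ms (3/7)
6. 2131.018ms @ 45/7 + 142.068ms (3/7)
7. 2273.086ms @ 48/7 + 142.068ms (3/7)
8. 2415.154ms @ 51/7 + 284.136ms (6/7)
9. 2699.29ms @ 57/7 + 142.068ms (3/7)
10. 2841.358ms @ 60/7 + 142.068ms (3/7)
11. 2983.425ms @ 9 + 497.238ms (3/2)
12. 3480.663ms @ 21/2 + 248.619ms (3/4)
13. 3729.282ms @ 45/4 + 124.309ms (3/8)
14. 3853.591ms @ 93/8 + 124.309ms (3/8)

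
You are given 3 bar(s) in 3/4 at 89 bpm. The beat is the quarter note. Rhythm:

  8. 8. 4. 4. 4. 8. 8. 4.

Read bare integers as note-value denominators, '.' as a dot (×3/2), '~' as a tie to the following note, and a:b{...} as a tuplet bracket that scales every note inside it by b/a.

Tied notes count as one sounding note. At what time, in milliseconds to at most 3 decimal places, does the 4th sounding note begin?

note 4 onset = 3b = 2022.472ms

1. 0.0ms @ 0 + 505.618ms (3/4)
2. 505.618ms @ 3/4 + 505.618ms (3/4)
3. 1011.236ms @ 3/2 + 1011.236ms (3/2)
4. 2022.472ms @ 3 + 1011.236ms (3/2)
5. 3033.708ms @ 9/2 + 1011.236ms (3/2)
6. 4044.944ms @ 6 + 505.618ms (3/4)
7. 4550.562ms @ 27/4 + 505.618ms (3/4)
8. 5056.18ms @ 15/2 + 1011.236ms (3/2)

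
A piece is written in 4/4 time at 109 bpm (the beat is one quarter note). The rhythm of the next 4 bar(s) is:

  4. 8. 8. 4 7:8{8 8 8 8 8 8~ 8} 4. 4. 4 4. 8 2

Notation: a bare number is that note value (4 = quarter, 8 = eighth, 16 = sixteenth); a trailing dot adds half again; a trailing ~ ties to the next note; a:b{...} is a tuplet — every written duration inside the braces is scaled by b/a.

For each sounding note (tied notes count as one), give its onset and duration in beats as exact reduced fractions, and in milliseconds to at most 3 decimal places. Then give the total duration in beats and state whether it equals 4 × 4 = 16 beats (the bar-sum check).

1) 0.0ms=0b +825.688ms=3/2b
2) 825.688ms=3/2b +412.844ms=3/4b
3) 1238.532ms=9/4b +412.844ms=3/4b
4) 1651.376ms=3b +550.459ms=1b
5) 2201.835ms=4b +314.548ms=4/7b
6) 2516.383ms=32/7b +314.548ms=4/7b
7) 2830.931ms=36/7b +314.548ms=4/7b
8) 3145.478ms=40/7b +314.548ms=4/7b
9) 3460.026ms=44/7b +314.548ms=4/7b
10) 3774.574ms=48/7b +629.096ms=8/7b
11) 4403.67ms=8b +825.688ms=3/2b
12) 5229.358ms=19/2b +825.688ms=3/2b
13) 6055.046ms=11b +550.459ms=1b
14) 6605.505ms=12b +825.688ms=3/2b
15) 7431.193ms=27/2b +275.229ms=1/2b
16) 7706.422ms=14b +1100.917ms=2b
Σ=16b of 16 (109bpm 4/4) — PASS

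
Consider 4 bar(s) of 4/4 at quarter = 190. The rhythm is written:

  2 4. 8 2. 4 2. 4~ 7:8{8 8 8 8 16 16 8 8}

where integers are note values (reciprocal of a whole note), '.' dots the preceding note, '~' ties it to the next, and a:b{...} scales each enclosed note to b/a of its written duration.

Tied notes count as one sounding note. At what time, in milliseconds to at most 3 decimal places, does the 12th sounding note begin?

1. 0.0ms @ 0 + 631.579ms (2)
2. 631.579ms @ 2 + 473.684ms (3/2)
3. 1105.263ms @ 7/2 + 157.895ms (1/2)
4. 1263.158ms @ 4 + 947.368ms (3)
5. 2210.526ms @ 7 + 315.789ms (1)
6. 2526.316ms @ 8 + 947.368ms (3)
7. 3473.684ms @ 11 + 496.241ms (11/7)
8. 3969.925ms @ 88/7 + 180.451ms (4/7)
9. 4150.376ms @ 92/7 + 180.451ms (4/7)
10. 4330.827ms @ 96/7 + 180.451ms (4/7)
11. 4511.278ms @ 100/7 + 90.226ms (2/7)
12. 4601.504ms @ 102/7 + 90.226ms (2/7)
13. 4691.729ms @ 104/7 + 180.451ms (4/7)
14. 4872.18ms @ 108/7 + 180.451ms (4/7)

note 12 onset = 102/7b = 4601.504ms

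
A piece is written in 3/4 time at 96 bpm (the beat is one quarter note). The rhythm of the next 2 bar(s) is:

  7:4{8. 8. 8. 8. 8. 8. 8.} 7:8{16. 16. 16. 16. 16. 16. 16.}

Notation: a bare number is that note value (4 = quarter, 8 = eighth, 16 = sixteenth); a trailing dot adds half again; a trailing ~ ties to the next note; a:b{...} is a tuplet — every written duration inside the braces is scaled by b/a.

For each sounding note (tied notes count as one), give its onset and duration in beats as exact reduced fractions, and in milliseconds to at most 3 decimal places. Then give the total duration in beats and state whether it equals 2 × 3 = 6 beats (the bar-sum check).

1) 0.0ms=0b +267.857ms=3/7b
2) 267.857ms=3/7b +267.857ms=3/7b
3) 535.714ms=6/7b +267.857ms=3/7b
4) 803.571ms=9/7b +267.857ms=3/7b
5) 1071.429ms=12/7b +267.857ms=3/7b
6) 1339.286ms=15/7b +267.857ms=3/7b
7) 1607.143ms=18/7b +267.857ms=3/7b
8) 1875.0ms=3b +267.857ms=3/7b
9) 2142.857ms=24/7b +267.857ms=3/7b
10) 2410.714ms=27/7b +267.857ms=3/7b
11) 2678.571ms=30/7b +267.857ms=3/7b
12) 2946.429ms=33/7b +267.857ms=3/7b
13) 3214.286ms=36/7b +267.857ms=3/7b
14) 3482.143ms=39/7b +267.857ms=3/7b
Σ=6b of 6 (96bpm 3/4) — PASS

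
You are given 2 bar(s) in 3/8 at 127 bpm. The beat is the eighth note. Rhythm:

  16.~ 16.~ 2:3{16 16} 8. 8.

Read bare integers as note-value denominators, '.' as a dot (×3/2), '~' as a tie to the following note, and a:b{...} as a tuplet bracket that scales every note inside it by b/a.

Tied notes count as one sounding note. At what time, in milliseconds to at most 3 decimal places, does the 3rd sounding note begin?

1. 0.0ms @ 0 + 1062.992ms (9/4)
2. 1062.992ms @ 9/4 + 354.331ms (3/4)
3. 1417.323ms @ 3 + 708.661ms (3/2)
4. 2125.984ms @ 9/2 + 708.661ms (3/2)

note 3 onset = 3b = 1417.323ms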